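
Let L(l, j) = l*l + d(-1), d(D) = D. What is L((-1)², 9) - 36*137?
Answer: -4932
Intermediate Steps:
L(l, j) = -1 + l² (L(l, j) = l*l - 1 = l² - 1 = -1 + l²)
L((-1)², 9) - 36*137 = (-1 + ((-1)²)²) - 36*137 = (-1 + 1²) - 4932 = (-1 + 1) - 4932 = 0 - 4932 = -4932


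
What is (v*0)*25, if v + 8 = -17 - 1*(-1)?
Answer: 0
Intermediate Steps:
v = -24 (v = -8 + (-17 - 1*(-1)) = -8 + (-17 + 1) = -8 - 16 = -24)
(v*0)*25 = -24*0*25 = 0*25 = 0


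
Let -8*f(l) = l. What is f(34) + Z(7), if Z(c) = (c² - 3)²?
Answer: 8447/4 ≈ 2111.8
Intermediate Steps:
f(l) = -l/8
Z(c) = (-3 + c²)²
f(34) + Z(7) = -⅛*34 + (-3 + 7²)² = -17/4 + (-3 + 49)² = -17/4 + 46² = -17/4 + 2116 = 8447/4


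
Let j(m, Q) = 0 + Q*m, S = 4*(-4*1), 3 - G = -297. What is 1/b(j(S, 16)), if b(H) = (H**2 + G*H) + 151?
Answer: -1/11113 ≈ -8.9985e-5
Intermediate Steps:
G = 300 (G = 3 - 1*(-297) = 3 + 297 = 300)
S = -16 (S = 4*(-4) = -16)
j(m, Q) = Q*m
b(H) = 151 + H**2 + 300*H (b(H) = (H**2 + 300*H) + 151 = 151 + H**2 + 300*H)
1/b(j(S, 16)) = 1/(151 + (16*(-16))**2 + 300*(16*(-16))) = 1/(151 + (-256)**2 + 300*(-256)) = 1/(151 + 65536 - 76800) = 1/(-11113) = -1/11113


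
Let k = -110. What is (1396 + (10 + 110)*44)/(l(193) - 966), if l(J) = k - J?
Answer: -6676/1269 ≈ -5.2608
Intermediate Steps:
l(J) = -110 - J
(1396 + (10 + 110)*44)/(l(193) - 966) = (1396 + (10 + 110)*44)/((-110 - 1*193) - 966) = (1396 + 120*44)/((-110 - 193) - 966) = (1396 + 5280)/(-303 - 966) = 6676/(-1269) = 6676*(-1/1269) = -6676/1269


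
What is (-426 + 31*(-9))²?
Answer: 497025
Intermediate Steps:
(-426 + 31*(-9))² = (-426 - 279)² = (-705)² = 497025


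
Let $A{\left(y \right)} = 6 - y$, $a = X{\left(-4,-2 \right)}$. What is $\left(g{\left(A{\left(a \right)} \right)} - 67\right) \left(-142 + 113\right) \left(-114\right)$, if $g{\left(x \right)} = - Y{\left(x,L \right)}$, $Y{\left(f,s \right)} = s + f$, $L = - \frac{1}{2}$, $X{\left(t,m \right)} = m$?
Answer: $-246297$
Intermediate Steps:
$L = - \frac{1}{2}$ ($L = \left(-1\right) \frac{1}{2} = - \frac{1}{2} \approx -0.5$)
$a = -2$
$Y{\left(f,s \right)} = f + s$
$g{\left(x \right)} = \frac{1}{2} - x$ ($g{\left(x \right)} = - (x - \frac{1}{2}) = - (- \frac{1}{2} + x) = \frac{1}{2} - x$)
$\left(g{\left(A{\left(a \right)} \right)} - 67\right) \left(-142 + 113\right) \left(-114\right) = \left(\left(\frac{1}{2} - \left(6 - -2\right)\right) - 67\right) \left(-142 + 113\right) \left(-114\right) = \left(\left(\frac{1}{2} - \left(6 + 2\right)\right) - 67\right) \left(-29\right) \left(-114\right) = \left(\left(\frac{1}{2} - 8\right) - 67\right) \left(-29\right) \left(-114\right) = \left(- \frac{15}{2} - 67\right) \left(-29\right) \left(-114\right) = \left(- \frac{149}{2}\right) \left(-29\right) \left(-114\right) = \frac{4321}{2} \left(-114\right) = -246297$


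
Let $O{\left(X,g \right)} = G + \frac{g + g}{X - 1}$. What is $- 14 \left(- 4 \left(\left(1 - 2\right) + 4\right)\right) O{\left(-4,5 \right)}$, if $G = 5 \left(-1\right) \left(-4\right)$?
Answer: $3024$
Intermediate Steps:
$G = 20$ ($G = \left(-5\right) \left(-4\right) = 20$)
$O{\left(X,g \right)} = 20 + \frac{2 g}{-1 + X}$ ($O{\left(X,g \right)} = 20 + \frac{g + g}{X - 1} = 20 + \frac{2 g}{-1 + X}$)
$- 14 \left(- 4 \left(\left(1 - 2\right) + 4\right)\right) O{\left(-4,5 \right)} = - 14 \left(- 4 \left(\left(1 - 2\right) + 4\right)\right) \frac{2 \left(-10 + 5 + 10 \left(-4\right)\right)}{-1 - 4} = - 14 \left(- 4 \left(-1 + 4\right)\right) \frac{2 \left(-10 + 5 - 40\right)}{-5} = - 14 \left(\left(-4\right) 3\right) 2 \left(- \frac{1}{5}\right) \left(-45\right) = \left(-14\right) \left(-12\right) 18 = 168 \cdot 18 = 3024$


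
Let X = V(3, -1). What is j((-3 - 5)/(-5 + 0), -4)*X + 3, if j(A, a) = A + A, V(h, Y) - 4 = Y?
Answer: 63/5 ≈ 12.600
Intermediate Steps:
V(h, Y) = 4 + Y
X = 3 (X = 4 - 1 = 3)
j(A, a) = 2*A
j((-3 - 5)/(-5 + 0), -4)*X + 3 = (2*((-3 - 5)/(-5 + 0)))*3 + 3 = (2*(-8/(-5)))*3 + 3 = (2*(-8*(-⅕)))*3 + 3 = (2*(8/5))*3 + 3 = (16/5)*3 + 3 = 48/5 + 3 = 63/5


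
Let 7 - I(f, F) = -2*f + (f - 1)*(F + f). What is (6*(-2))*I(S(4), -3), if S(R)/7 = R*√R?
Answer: 33552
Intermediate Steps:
S(R) = 7*R^(3/2) (S(R) = 7*(R*√R) = 7*R^(3/2))
I(f, F) = 7 + 2*f - (-1 + f)*(F + f) (I(f, F) = 7 - (-2*f + (f - 1)*(F + f)) = 7 - (-2*f + (-1 + f)*(F + f)) = 7 + (2*f - (-1 + f)*(F + f)) = 7 + 2*f - (-1 + f)*(F + f))
(6*(-2))*I(S(4), -3) = (6*(-2))*(7 - 3 - (7*4^(3/2))² + 3*(7*4^(3/2)) - 1*(-3)*7*4^(3/2)) = -12*(7 - 3 - (7*8)² + 3*(7*8) - 1*(-3)*7*8) = -12*(7 - 3 - 1*56² + 3*56 - 1*(-3)*56) = -12*(7 - 3 - 1*3136 + 168 + 168) = -12*(7 - 3 - 3136 + 168 + 168) = -12*(-2796) = 33552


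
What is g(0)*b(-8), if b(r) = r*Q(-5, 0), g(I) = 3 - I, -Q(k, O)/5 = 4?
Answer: 480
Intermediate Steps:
Q(k, O) = -20 (Q(k, O) = -5*4 = -20)
b(r) = -20*r (b(r) = r*(-20) = -20*r)
g(0)*b(-8) = (3 - 1*0)*(-20*(-8)) = (3 + 0)*160 = 3*160 = 480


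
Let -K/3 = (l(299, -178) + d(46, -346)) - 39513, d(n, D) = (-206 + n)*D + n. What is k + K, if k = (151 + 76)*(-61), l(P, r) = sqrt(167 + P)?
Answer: -61526 - 3*sqrt(466) ≈ -61591.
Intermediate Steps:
d(n, D) = n + D*(-206 + n) (d(n, D) = D*(-206 + n) + n = n + D*(-206 + n))
k = -13847 (k = 227*(-61) = -13847)
K = -47679 - 3*sqrt(466) (K = -3*((sqrt(167 + 299) + (46 - 206*(-346) - 346*46)) - 39513) = -3*((sqrt(466) + (46 + 71276 - 15916)) - 39513) = -3*((sqrt(466) + 55406) - 39513) = -3*((55406 + sqrt(466)) - 39513) = -3*(15893 + sqrt(466)) = -47679 - 3*sqrt(466) ≈ -47744.)
k + K = -13847 + (-47679 - 3*sqrt(466)) = -61526 - 3*sqrt(466)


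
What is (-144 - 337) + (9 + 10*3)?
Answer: -442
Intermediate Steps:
(-144 - 337) + (9 + 10*3) = -481 + (9 + 30) = -481 + 39 = -442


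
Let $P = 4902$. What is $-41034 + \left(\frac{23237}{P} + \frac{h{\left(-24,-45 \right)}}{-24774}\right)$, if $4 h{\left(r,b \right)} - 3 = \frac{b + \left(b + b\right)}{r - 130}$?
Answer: $- \frac{26923962827407}{656213712} \approx -41029.0$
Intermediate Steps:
$h{\left(r,b \right)} = \frac{3}{4} + \frac{3 b}{4 \left(-130 + r\right)}$ ($h{\left(r,b \right)} = \frac{3}{4} + \frac{\left(b + \left(b + b\right)\right) \frac{1}{r - 130}}{4} = \frac{3}{4} + \frac{\left(b + 2 b\right) \frac{1}{-130 + r}}{4} = \frac{3}{4} + \frac{3 b \frac{1}{-130 + r}}{4} = \frac{3}{4} + \frac{3 b}{4 \left(-130 + r\right)}$)
$-41034 + \left(\frac{23237}{P} + \frac{h{\left(-24,-45 \right)}}{-24774}\right) = -41034 + \left(\frac{23237}{4902} + \frac{\frac{3}{4} \frac{1}{-130 - 24} \left(-130 - 45 - 24\right)}{-24774}\right) = -41034 + \left(23237 \cdot \frac{1}{4902} + \frac{3}{4} \frac{1}{-154} \left(-199\right) \left(- \frac{1}{24774}\right)\right) = -41034 + \left(\frac{1223}{258} + \frac{3}{4} \left(- \frac{1}{154}\right) \left(-199\right) \left(- \frac{1}{24774}\right)\right) = -41034 + \left(\frac{1223}{258} + \frac{597}{616} \left(- \frac{1}{24774}\right)\right) = -41034 + \left(\frac{1223}{258} - \frac{199}{5086928}\right) = -41034 + \frac{3110630801}{656213712} = - \frac{26923962827407}{656213712}$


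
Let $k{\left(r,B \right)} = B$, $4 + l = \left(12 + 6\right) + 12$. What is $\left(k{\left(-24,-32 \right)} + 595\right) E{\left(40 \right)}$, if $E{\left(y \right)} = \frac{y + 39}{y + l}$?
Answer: $\frac{44477}{66} \approx 673.89$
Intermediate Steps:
$l = 26$ ($l = -4 + \left(\left(12 + 6\right) + 12\right) = -4 + \left(18 + 12\right) = -4 + 30 = 26$)
$E{\left(y \right)} = \frac{39 + y}{26 + y}$ ($E{\left(y \right)} = \frac{y + 39}{y + 26} = \frac{39 + y}{26 + y}$)
$\left(k{\left(-24,-32 \right)} + 595\right) E{\left(40 \right)} = \left(-32 + 595\right) \frac{39 + 40}{26 + 40} = 563 \cdot \frac{1}{66} \cdot 79 = 563 \cdot \frac{79}{66} = \frac{44477}{66}$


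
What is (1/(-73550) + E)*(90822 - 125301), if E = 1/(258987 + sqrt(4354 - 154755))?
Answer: 82794289473144/246666166936175 + 34479*I*sqrt(150401)/67074416570 ≈ 0.33565 + 0.00019935*I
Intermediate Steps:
E = 1/(258987 + I*sqrt(150401)) (E = 1/(258987 + sqrt(-150401)) = 1/(258987 + I*sqrt(150401)) ≈ 3.8612e-6 - 5.78e-9*I)
(1/(-73550) + E)*(90822 - 125301) = (1/(-73550) + (258987/67074416570 - I*sqrt(150401)/67074416570))*(90822 - 125301) = (-1/73550 + (258987/67074416570 - I*sqrt(150401)/67074416570))*(-34479) = (-2401296136/246666166936175 - I*sqrt(150401)/67074416570)*(-34479) = 82794289473144/246666166936175 + 34479*I*sqrt(150401)/67074416570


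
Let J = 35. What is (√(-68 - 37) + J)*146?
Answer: 5110 + 146*I*√105 ≈ 5110.0 + 1496.1*I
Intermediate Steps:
(√(-68 - 37) + J)*146 = (√(-68 - 37) + 35)*146 = (√(-105) + 35)*146 = (I*√105 + 35)*146 = (35 + I*√105)*146 = 5110 + 146*I*√105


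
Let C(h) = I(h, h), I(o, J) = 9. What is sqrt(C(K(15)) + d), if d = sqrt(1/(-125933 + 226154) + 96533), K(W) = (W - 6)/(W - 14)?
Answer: sqrt(90398239569 + 701547*sqrt(19787785172826))/100221 ≈ 17.880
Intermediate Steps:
K(W) = (-6 + W)/(-14 + W)
C(h) = 9
d = 7*sqrt(19787785172826)/100221 (d = sqrt(1/100221 + 96533) = sqrt(9674633794/100221) = 7*sqrt(19787785172826)/100221 ≈ 310.70)
sqrt(C(K(15)) + d) = sqrt(9 + 7*sqrt(19787785172826)/100221)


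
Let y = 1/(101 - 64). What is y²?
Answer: 1/1369 ≈ 0.00073046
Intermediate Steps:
y = 1/37 ≈ 0.027027
y² = (1/37)² = 1/1369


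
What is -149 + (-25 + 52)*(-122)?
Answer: -3443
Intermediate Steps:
-149 + (-25 + 52)*(-122) = -149 + 27*(-122) = -149 - 3294 = -3443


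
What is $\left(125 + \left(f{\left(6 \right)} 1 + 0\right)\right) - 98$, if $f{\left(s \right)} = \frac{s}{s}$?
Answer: $28$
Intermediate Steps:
$f{\left(s \right)} = 1$
$\left(125 + \left(f{\left(6 \right)} 1 + 0\right)\right) - 98 = \left(125 + \left(1 \cdot 1 + 0\right)\right) - 98 = \left(125 + \left(1 + 0\right)\right) - 98 = \left(125 + 1\right) - 98 = 126 - 98 = 28$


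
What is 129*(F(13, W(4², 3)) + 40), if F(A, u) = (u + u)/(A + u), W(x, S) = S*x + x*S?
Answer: 587208/109 ≈ 5387.2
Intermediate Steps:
W(x, S) = 2*S*x (W(x, S) = S*x + S*x = 2*S*x)
F(A, u) = 2*u/(A + u) (F(A, u) = (2*u)/(A + u) = 2*u/(A + u))
129*(F(13, W(4², 3)) + 40) = 129*(2*(2*3*4²)/(13 + 2*3*4²) + 40) = 129*(2*(2*3*16)/(13 + 2*3*16) + 40) = 129*(2*96/(13 + 96) + 40) = 129*(2*96/109 + 40) = 129*(2*96*(1/109) + 40) = 129*(192/109 + 40) = 129*(4552/109) = 587208/109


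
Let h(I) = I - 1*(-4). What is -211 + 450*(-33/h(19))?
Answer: -19703/23 ≈ -856.65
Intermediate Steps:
h(I) = 4 + I (h(I) = I + 4 = 4 + I)
-211 + 450*(-33/h(19)) = -211 + 450*(-33/(4 + 19)) = -211 + 450*(-33/23) = -211 - 14850/23 = -19703/23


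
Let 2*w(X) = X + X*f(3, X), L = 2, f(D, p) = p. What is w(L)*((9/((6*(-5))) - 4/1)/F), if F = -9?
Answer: 43/30 ≈ 1.4333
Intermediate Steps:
w(X) = X/2 + X²/2 (w(X) = (X + X*X)/2 = (X + X²)/2 = X/2 + X²/2)
w(L)*((9/((6*(-5))) - 4/1)/F) = ((½)*2*(1 + 2))*((9/((6*(-5))) - 4/1)/(-9)) = ((½)*2*3)*((9/(-30) - 4*1)*(-⅑)) = 3*((9*(-1/30) - 4)*(-⅑)) = 3*((-3/10 - 4)*(-⅑)) = 3*(-43/10*(-⅑)) = 3*(43/90) = 43/30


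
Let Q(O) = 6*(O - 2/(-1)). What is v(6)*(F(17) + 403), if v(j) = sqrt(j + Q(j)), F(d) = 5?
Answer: 1224*sqrt(6) ≈ 2998.2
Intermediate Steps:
Q(O) = 12 + 6*O (Q(O) = 6*(O - 2*(-1)) = 6*(O + 2) = 6*(2 + O) = 12 + 6*O)
v(j) = sqrt(12 + 7*j) (v(j) = sqrt(j + (12 + 6*j)) = sqrt(12 + 7*j))
v(6)*(F(17) + 403) = sqrt(12 + 7*6)*(5 + 403) = sqrt(12 + 42)*408 = sqrt(54)*408 = (3*sqrt(6))*408 = 1224*sqrt(6)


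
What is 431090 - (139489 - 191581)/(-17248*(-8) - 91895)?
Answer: 2207617678/5121 ≈ 4.3109e+5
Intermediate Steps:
431090 - (139489 - 191581)/(-17248*(-8) - 91895) = 431090 - (-52092)/(137984 - 91895) = 431090 - (-52092)/46089 = 431090 - 1*(-5788/5121) = 431090 + 5788/5121 = 2207617678/5121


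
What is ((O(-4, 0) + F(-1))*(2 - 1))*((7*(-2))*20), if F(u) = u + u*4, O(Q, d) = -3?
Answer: 2240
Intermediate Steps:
F(u) = 5*u (F(u) = u + 4*u = 5*u)
((O(-4, 0) + F(-1))*(2 - 1))*((7*(-2))*20) = ((-3 + 5*(-1))*(2 - 1))*((7*(-2))*20) = ((-3 - 5)*1)*(-14*20) = -8*1*(-280) = -8*(-280) = 2240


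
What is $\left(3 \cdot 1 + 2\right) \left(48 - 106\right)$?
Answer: $-290$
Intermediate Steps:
$\left(3 \cdot 1 + 2\right) \left(48 - 106\right) = \left(3 + 2\right) \left(-58\right) = 5 \left(-58\right) = -290$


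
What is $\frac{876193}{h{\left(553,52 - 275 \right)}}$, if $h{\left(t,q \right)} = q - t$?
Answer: $- \frac{876193}{776} \approx -1129.1$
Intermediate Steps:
$\frac{876193}{h{\left(553,52 - 275 \right)}} = \frac{876193}{\left(52 - 275\right) - 553} = \frac{876193}{-223 - 553} = \frac{876193}{-776} = 876193 \left(- \frac{1}{776}\right) = - \frac{876193}{776}$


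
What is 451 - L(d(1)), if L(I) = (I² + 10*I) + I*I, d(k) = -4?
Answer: 459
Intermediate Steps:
L(I) = 2*I² + 10*I (L(I) = (I² + 10*I) + I² = 2*I² + 10*I)
451 - L(d(1)) = 451 - 2*(-4)*(5 - 4) = 451 - 2*(-4) = 451 - 1*(-8) = 451 + 8 = 459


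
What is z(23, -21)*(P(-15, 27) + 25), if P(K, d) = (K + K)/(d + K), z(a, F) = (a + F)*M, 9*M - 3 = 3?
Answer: 30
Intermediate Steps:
M = ⅔ (M = ⅓ + (⅑)*3 = ⅓ + ⅓ = ⅔ ≈ 0.66667)
z(a, F) = 2*F/3 + 2*a/3 (z(a, F) = (a + F)*(⅔) = (F + a)*(⅔) = 2*F/3 + 2*a/3)
P(K, d) = 2*K/(K + d) (P(K, d) = (2*K)/(K + d) = 2*K/(K + d))
z(23, -21)*(P(-15, 27) + 25) = ((⅔)*(-21) + (⅔)*23)*(2*(-15)/(-15 + 27) + 25) = (-14 + 46/3)*(2*(-15)/12 + 25) = 4*(2*(-15)*(1/12) + 25)/3 = 4*(-5/2 + 25)/3 = (4/3)*(45/2) = 30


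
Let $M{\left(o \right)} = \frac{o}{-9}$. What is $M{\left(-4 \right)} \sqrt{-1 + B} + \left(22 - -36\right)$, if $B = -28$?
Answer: $58 + \frac{4 i \sqrt{29}}{9} \approx 58.0 + 2.3934 i$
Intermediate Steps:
$M{\left(o \right)} = - \frac{o}{9}$ ($M{\left(o \right)} = o \left(- \frac{1}{9}\right) = - \frac{o}{9}$)
$M{\left(-4 \right)} \sqrt{-1 + B} + \left(22 - -36\right) = \left(- \frac{1}{9}\right) \left(-4\right) \sqrt{-1 - 28} + \left(22 - -36\right) = \frac{4 \sqrt{-29}}{9} + \left(22 + 36\right) = \frac{4 i \sqrt{29}}{9} + 58 = 58 + \frac{4 i \sqrt{29}}{9}$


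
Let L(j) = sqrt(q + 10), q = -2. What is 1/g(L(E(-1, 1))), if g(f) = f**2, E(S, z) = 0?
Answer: 1/8 ≈ 0.12500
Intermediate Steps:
L(j) = 2*sqrt(2) (L(j) = sqrt(-2 + 10) = sqrt(8) = 2*sqrt(2))
1/g(L(E(-1, 1))) = 1/((2*sqrt(2))**2) = 1/8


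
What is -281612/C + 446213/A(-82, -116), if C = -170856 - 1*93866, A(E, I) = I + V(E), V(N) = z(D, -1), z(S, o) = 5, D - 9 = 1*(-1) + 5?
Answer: -59045569427/14692071 ≈ -4018.9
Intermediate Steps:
D = 13 (D = 9 + (1*(-1) + 5) = 9 + (-1 + 5) = 9 + 4 = 13)
V(N) = 5
A(E, I) = 5 + I (A(E, I) = I + 5 = 5 + I)
C = -264722 (C = -170856 - 93866 = -264722)
-281612/C + 446213/A(-82, -116) = -281612/(-264722) + 446213/(5 - 116) = -281612*(-1/264722) + 446213/(-111) = 140806/132361 + 446213*(-1/111) = 140806/132361 - 446213/111 = -59045569427/14692071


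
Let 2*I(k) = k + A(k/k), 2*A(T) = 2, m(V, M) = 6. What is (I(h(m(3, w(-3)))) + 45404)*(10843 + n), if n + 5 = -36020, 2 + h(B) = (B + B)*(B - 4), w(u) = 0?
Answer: -1143653121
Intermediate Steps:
A(T) = 1 (A(T) = (½)*2 = 1)
h(B) = -2 + 2*B*(-4 + B) (h(B) = -2 + (B + B)*(B - 4) = -2 + (2*B)*(-4 + B) = -2 + 2*B*(-4 + B))
I(k) = ½ + k/2 (I(k) = (k + 1)/2 = (1 + k)/2 = ½ + k/2)
n = -36025 (n = -5 - 36020 = -36025)
(I(h(m(3, w(-3)))) + 45404)*(10843 + n) = ((½ + (-2 - 8*6 + 2*6²)/2) + 45404)*(10843 - 36025) = ((½ + (-2 - 48 + 2*36)/2) + 45404)*(-25182) = ((½ + (-2 - 48 + 72)/2) + 45404)*(-25182) = ((½ + (½)*22) + 45404)*(-25182) = ((½ + 11) + 45404)*(-25182) = (23/2 + 45404)*(-25182) = (90831/2)*(-25182) = -1143653121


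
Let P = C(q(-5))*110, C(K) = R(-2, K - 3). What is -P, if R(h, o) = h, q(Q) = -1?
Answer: 220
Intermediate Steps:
C(K) = -2
P = -220 (P = -2*110 = -220)
-P = -1*(-220) = 220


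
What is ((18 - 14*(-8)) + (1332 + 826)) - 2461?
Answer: -173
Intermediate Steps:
((18 - 14*(-8)) + (1332 + 826)) - 2461 = ((18 + 112) + 2158) - 2461 = (130 + 2158) - 2461 = 2288 - 2461 = -173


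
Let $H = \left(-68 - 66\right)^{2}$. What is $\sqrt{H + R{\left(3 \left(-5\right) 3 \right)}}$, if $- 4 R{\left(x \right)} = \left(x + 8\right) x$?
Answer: $\frac{\sqrt{70159}}{2} \approx 132.44$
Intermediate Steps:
$H = 17956$ ($H = \left(-134\right)^{2} = 17956$)
$R{\left(x \right)} = - \frac{x \left(8 + x\right)}{4}$ ($R{\left(x \right)} = - \frac{\left(x + 8\right) x}{4} = - \frac{\left(8 + x\right) x}{4} = - \frac{x \left(8 + x\right)}{4}$)
$\sqrt{H + R{\left(3 \left(-5\right) 3 \right)}} = \sqrt{17956 - \frac{3 \left(-5\right) 3 \left(8 + 3 \left(-5\right) 3\right)}{4}} = \sqrt{17956 - \frac{\left(-15\right) 3 \left(8 - 45\right)}{4}} = \sqrt{17956 - - \frac{45 \left(8 - 45\right)}{4}} = \sqrt{17956 - \left(- \frac{45}{4}\right) \left(-37\right)} = \sqrt{17956 - \frac{1665}{4}} = \sqrt{\frac{70159}{4}} = \frac{\sqrt{70159}}{2}$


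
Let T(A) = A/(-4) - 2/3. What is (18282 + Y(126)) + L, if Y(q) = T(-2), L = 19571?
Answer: 227117/6 ≈ 37853.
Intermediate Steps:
T(A) = -⅔ - A/4 (T(A) = A*(-¼) - 2*⅓ = -A/4 - ⅔ = -⅔ - A/4)
Y(q) = -⅙ (Y(q) = -⅔ - ¼*(-2) = -⅔ + ½ = -⅙)
(18282 + Y(126)) + L = (18282 - ⅙) + 19571 = 109691/6 + 19571 = 227117/6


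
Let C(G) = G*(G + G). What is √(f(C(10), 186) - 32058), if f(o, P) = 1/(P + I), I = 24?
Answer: I*√1413757590/210 ≈ 179.05*I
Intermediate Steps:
C(G) = 2*G² (C(G) = G*(2*G) = 2*G²)
f(o, P) = 1/(24 + P) (f(o, P) = 1/(P + 24) = 1/(24 + P))
√(f(C(10), 186) - 32058) = √(1/(24 + 186) - 32058) = √(1/210 - 32058) = √(-6732179/210) = I*√1413757590/210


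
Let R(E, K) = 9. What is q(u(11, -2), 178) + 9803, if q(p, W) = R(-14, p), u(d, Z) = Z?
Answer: 9812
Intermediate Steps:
q(p, W) = 9
q(u(11, -2), 178) + 9803 = 9 + 9803 = 9812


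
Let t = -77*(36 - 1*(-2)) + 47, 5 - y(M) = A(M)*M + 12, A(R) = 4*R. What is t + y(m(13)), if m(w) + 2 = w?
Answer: -3370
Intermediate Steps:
m(w) = -2 + w
y(M) = -7 - 4*M**2 (y(M) = 5 - ((4*M)*M + 12) = 5 - (4*M**2 + 12) = 5 - (12 + 4*M**2) = 5 + (-12 - 4*M**2) = -7 - 4*M**2)
t = -2879 (t = -77*(36 + 2) + 47 = -77*38 + 47 = -2926 + 47 = -2879)
t + y(m(13)) = -2879 + (-7 - 4*(-2 + 13)**2) = -2879 + (-7 - 4*11**2) = -2879 + (-7 - 4*121) = -2879 + (-7 - 484) = -2879 - 491 = -3370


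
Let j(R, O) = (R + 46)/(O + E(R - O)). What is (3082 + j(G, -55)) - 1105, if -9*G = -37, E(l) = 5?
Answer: 889199/450 ≈ 1976.0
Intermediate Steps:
G = 37/9 (G = -1/9*(-37) = 37/9 ≈ 4.1111)
j(R, O) = (46 + R)/(5 + O) (j(R, O) = (R + 46)/(O + 5) = (46 + R)/(5 + O))
(3082 + j(G, -55)) - 1105 = (3082 + (46 + 37/9)/(5 - 55)) - 1105 = (3082 + (451/9)/(-50)) - 1105 = (3082 - 1/50*451/9) - 1105 = (3082 - 451/450) - 1105 = 1386449/450 - 1105 = 889199/450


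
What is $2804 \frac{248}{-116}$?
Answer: $- \frac{173848}{29} \approx -5994.8$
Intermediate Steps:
$2804 \frac{248}{-116} = 2804 \cdot 248 \left(- \frac{1}{116}\right) = 2804 \left(- \frac{62}{29}\right) = - \frac{173848}{29}$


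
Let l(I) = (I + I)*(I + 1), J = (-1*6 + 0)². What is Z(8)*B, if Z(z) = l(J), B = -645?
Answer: -1718280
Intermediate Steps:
J = 36 (J = (-6 + 0)² = (-6)² = 36)
l(I) = 2*I*(1 + I) (l(I) = (2*I)*(1 + I) = 2*I*(1 + I))
Z(z) = 2664 (Z(z) = 2*36*(1 + 36) = 2*36*37 = 2664)
Z(8)*B = 2664*(-645) = -1718280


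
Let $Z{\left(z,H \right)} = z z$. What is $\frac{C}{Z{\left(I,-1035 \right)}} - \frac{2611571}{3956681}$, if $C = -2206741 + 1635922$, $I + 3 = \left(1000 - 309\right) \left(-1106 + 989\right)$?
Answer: $- \frac{5691124488246413}{8621241906007500} \approx -0.66013$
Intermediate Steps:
$I = -80850$ ($I = -3 + \left(1000 - 309\right) \left(-1106 + 989\right) = -3 + 691 \left(-117\right) = -3 - 80847 = -80850$)
$Z{\left(z,H \right)} = z^{2}$
$C = -570819$
$\frac{C}{Z{\left(I,-1035 \right)}} - \frac{2611571}{3956681} = - \frac{570819}{\left(-80850\right)^{2}} - \frac{2611571}{3956681} = - \frac{570819}{6536722500} - \frac{2611571}{3956681} = \left(-570819\right) \frac{1}{6536722500} - \frac{2611571}{3956681} = - \frac{190273}{2178907500} - \frac{2611571}{3956681} = - \frac{5691124488246413}{8621241906007500}$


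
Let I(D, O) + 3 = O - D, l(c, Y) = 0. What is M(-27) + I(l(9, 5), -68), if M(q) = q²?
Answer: 658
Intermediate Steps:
I(D, O) = -3 + O - D (I(D, O) = -3 + (O - D) = -3 + O - D)
M(-27) + I(l(9, 5), -68) = (-27)² + (-3 - 68 - 1*0) = 729 + (-3 - 68 + 0) = 729 - 71 = 658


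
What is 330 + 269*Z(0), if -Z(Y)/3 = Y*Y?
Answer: 330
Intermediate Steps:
Z(Y) = -3*Y**2 (Z(Y) = -3*Y*Y = -3*Y**2)
330 + 269*Z(0) = 330 + 269*(-3*0**2) = 330 + 269*(-3*0) = 330 + 269*0 = 330 + 0 = 330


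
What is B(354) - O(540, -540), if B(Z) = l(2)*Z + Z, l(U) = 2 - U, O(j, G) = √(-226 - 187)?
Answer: 354 - I*√413 ≈ 354.0 - 20.322*I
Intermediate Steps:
O(j, G) = I*√413 (O(j, G) = √(-413) = I*√413)
B(Z) = Z (B(Z) = (2 - 1*2)*Z + Z = (2 - 2)*Z + Z = 0*Z + Z = 0 + Z = Z)
B(354) - O(540, -540) = 354 - I*√413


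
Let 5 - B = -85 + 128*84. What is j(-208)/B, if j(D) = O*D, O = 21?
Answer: 728/1777 ≈ 0.40968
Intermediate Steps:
B = -10662 (B = 5 - (-85 + 128*84) = 5 - (-85 + 10752) = 5 - 1*10667 = 5 - 10667 = -10662)
j(D) = 21*D
j(-208)/B = (21*(-208))/(-10662) = -4368*(-1/10662) = 728/1777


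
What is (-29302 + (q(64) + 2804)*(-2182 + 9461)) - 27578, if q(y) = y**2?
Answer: 50168220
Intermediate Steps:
(-29302 + (q(64) + 2804)*(-2182 + 9461)) - 27578 = (-29302 + (64**2 + 2804)*(-2182 + 9461)) - 27578 = (-29302 + (4096 + 2804)*7279) - 27578 = (-29302 + 6900*7279) - 27578 = (-29302 + 50225100) - 27578 = 50195798 - 27578 = 50168220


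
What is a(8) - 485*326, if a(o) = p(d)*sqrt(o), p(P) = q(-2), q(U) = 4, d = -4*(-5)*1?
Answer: -158110 + 8*sqrt(2) ≈ -1.5810e+5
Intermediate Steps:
d = 20 (d = 20*1 = 20)
p(P) = 4
a(o) = 4*sqrt(o)
a(8) - 485*326 = 4*sqrt(8) - 485*326 = 4*(2*sqrt(2)) - 158110 = 8*sqrt(2) - 158110 = -158110 + 8*sqrt(2)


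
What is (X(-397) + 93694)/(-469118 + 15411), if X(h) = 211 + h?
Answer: -93508/453707 ≈ -0.20610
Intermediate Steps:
(X(-397) + 93694)/(-469118 + 15411) = ((211 - 397) + 93694)/(-469118 + 15411) = (-186 + 93694)/(-453707) = 93508*(-1/453707) = -93508/453707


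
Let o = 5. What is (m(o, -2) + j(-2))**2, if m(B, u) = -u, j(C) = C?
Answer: 0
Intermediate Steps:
(m(o, -2) + j(-2))**2 = (-1*(-2) - 2)**2 = (2 - 2)**2 = 0**2 = 0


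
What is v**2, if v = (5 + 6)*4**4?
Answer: 7929856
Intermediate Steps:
v = 2816 (v = 11*256 = 2816)
v**2 = 2816**2 = 7929856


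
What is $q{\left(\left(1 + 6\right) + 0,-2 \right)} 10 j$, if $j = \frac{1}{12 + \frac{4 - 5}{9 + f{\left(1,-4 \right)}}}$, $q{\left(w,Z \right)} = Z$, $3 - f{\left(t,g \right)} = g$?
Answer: $- \frac{320}{191} \approx -1.6754$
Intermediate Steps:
$f{\left(t,g \right)} = 3 - g$
$j = \frac{16}{191}$ ($j = \frac{1}{12 + \frac{4 - 5}{9 + \left(3 - -4\right)}} = \frac{1}{12 - \frac{1}{9 + \left(3 + 4\right)}} = \frac{1}{12 - \frac{1}{9 + 7}} = \frac{1}{12 - \frac{1}{16}} = \frac{1}{\frac{191}{16}} = \frac{16}{191} \approx 0.08377$)
$q{\left(\left(1 + 6\right) + 0,-2 \right)} 10 j = \left(-2\right) 10 \cdot \frac{16}{191} = \left(-20\right) \frac{16}{191} = - \frac{320}{191}$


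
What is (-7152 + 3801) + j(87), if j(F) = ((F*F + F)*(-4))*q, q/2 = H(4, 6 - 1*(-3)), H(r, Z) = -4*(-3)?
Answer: -738327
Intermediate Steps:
H(r, Z) = 12
q = 24 (q = 2*12 = 24)
j(F) = -96*F - 96*F² (j(F) = ((F*F + F)*(-4))*24 = ((F² + F)*(-4))*24 = ((F + F²)*(-4))*24 = (-4*F - 4*F²)*24 = -96*F - 96*F²)
(-7152 + 3801) + j(87) = (-7152 + 3801) - 96*87*(1 + 87) = -3351 - 96*87*88 = -3351 - 734976 = -738327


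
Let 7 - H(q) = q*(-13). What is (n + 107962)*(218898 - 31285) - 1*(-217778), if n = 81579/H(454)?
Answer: 119703828568883/5909 ≈ 2.0258e+10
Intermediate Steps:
H(q) = 7 + 13*q (H(q) = 7 - q*(-13) = 7 - (-13)*q = 7 + 13*q)
n = 81579/5909 (n = 81579/(7 + 13*454) = 81579/(7 + 5902) = 81579/5909 ≈ 13.806)
(n + 107962)*(218898 - 31285) - 1*(-217778) = (81579/5909 + 107962)*(218898 - 31285) - 1*(-217778) = (638029037/5909)*187613 + 217778 = 119702541718681/5909 + 217778 = 119703828568883/5909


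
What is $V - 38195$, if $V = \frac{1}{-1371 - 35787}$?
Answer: $- \frac{1419249811}{37158} \approx -38195.0$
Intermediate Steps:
$V = - \frac{1}{37158}$ ($V = \frac{1}{-37158} = - \frac{1}{37158} \approx -2.6912 \cdot 10^{-5}$)
$V - 38195 = - \frac{1}{37158} - 38195 = - \frac{1419249811}{37158}$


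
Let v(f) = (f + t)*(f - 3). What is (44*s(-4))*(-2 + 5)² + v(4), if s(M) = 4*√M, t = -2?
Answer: 2 + 3168*I ≈ 2.0 + 3168.0*I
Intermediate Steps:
v(f) = (-3 + f)*(-2 + f) (v(f) = (f - 2)*(f - 3) = (-2 + f)*(-3 + f) = (-3 + f)*(-2 + f))
(44*s(-4))*(-2 + 5)² + v(4) = (44*(4*√(-4)))*(-2 + 5)² + (6 + 4² - 5*4) = (44*(4*(2*I)))*3² + (6 + 16 - 20) = (44*(8*I))*9 + 2 = (352*I)*9 + 2 = 3168*I + 2 = 2 + 3168*I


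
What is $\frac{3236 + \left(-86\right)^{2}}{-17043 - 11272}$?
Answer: $- \frac{10632}{28315} \approx -0.37549$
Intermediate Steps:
$\frac{3236 + \left(-86\right)^{2}}{-17043 - 11272} = \frac{3236 + 7396}{-28315} = 10632 \left(- \frac{1}{28315}\right) = - \frac{10632}{28315}$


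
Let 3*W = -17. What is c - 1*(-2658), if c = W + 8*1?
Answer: 7981/3 ≈ 2660.3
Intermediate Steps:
W = -17/3 (W = (⅓)*(-17) = -17/3 ≈ -5.6667)
c = 7/3 (c = -17/3 + 8*1 = -17/3 + 8 = 7/3 ≈ 2.3333)
c - 1*(-2658) = 7/3 - 1*(-2658) = 7/3 + 2658 = 7981/3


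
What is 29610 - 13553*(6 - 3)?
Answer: -11049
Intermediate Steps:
29610 - 13553*(6 - 3) = 29610 - 13553*3 = 29610 - 1*40659 = 29610 - 40659 = -11049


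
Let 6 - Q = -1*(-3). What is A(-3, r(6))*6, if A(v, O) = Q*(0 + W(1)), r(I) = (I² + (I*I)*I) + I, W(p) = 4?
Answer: 72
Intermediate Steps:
Q = 3 (Q = 6 - (-1)*(-3) = 6 - 1*3 = 6 - 3 = 3)
r(I) = I + I² + I³ (r(I) = (I² + I²*I) + I = (I² + I³) + I = I + I² + I³)
A(v, O) = 12 (A(v, O) = 3*(0 + 4) = 3*4 = 12)
A(-3, r(6))*6 = 12*6 = 72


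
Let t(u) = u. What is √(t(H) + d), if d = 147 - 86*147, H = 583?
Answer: 2*I*√2978 ≈ 109.14*I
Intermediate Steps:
d = -12495 (d = 147 - 12642 = -12495)
√(t(H) + d) = √(583 - 12495) = √(-11912) = 2*I*√2978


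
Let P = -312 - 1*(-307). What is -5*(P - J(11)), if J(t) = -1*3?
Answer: 10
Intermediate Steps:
J(t) = -3
P = -5 (P = -312 + 307 = -5)
-5*(P - J(11)) = -5*(-5 - 1*(-3)) = -5*(-5 + 3) = -5*(-2) = 10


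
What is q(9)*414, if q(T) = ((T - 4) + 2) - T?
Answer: -828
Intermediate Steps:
q(T) = -2 (q(T) = ((-4 + T) + 2) - T = (-2 + T) - T = -2)
q(9)*414 = -2*414 = -828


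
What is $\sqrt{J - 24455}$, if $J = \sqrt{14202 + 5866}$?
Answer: $\sqrt{-24455 + 2 \sqrt{5017}} \approx 155.93 i$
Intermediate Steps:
$J = 2 \sqrt{5017}$ ($J = \sqrt{20068} = 2 \sqrt{5017} \approx 141.66$)
$\sqrt{J - 24455} = \sqrt{2 \sqrt{5017} - 24455} = \sqrt{-24455 + 2 \sqrt{5017}}$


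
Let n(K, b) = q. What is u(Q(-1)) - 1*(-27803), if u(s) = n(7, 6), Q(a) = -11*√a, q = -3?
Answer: 27800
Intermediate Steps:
n(K, b) = -3
u(s) = -3
u(Q(-1)) - 1*(-27803) = -3 - 1*(-27803) = -3 + 27803 = 27800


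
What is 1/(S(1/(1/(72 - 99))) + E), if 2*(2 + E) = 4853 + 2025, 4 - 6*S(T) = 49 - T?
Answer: 1/3425 ≈ 0.00029197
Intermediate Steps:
S(T) = -15/2 + T/6 (S(T) = 2/3 - (49 - T)/6 = 2/3 + (-49/6 + T/6) = -15/2 + T/6)
E = 3437 (E = -2 + (4853 + 2025)/2 = -2 + (1/2)*6878 = -2 + 3439 = 3437)
1/(S(1/(1/(72 - 99))) + E) = 1/((-15/2 + 1/(6*(1/(72 - 99)))) + 3437) = 1/((-15/2 + 1/(6*(1/(-27)))) + 3437) = 1/((-15/2 + 1/(6*(-1/27))) + 3437) = 1/((-15/2 + (1/6)*(-27)) + 3437) = 1/((-15/2 - 9/2) + 3437) = 1/(-12 + 3437) = 1/3425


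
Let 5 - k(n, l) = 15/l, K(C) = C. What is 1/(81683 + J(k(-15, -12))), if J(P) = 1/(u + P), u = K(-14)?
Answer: 31/2532169 ≈ 1.2242e-5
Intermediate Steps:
u = -14
k(n, l) = 5 - 15/l
J(P) = 1/(-14 + P)
1/(81683 + J(k(-15, -12))) = 1/(81683 + 1/(-14 + (5 - 15/(-12)))) = 1/(81683 + 1/(-14 + (5 - 15*(-1/12)))) = 1/(81683 + 1/(-14 + (5 + 5/4))) = 1/(81683 + 1/(-14 + 25/4)) = 1/(81683 + 1/(-31/4)) = 1/(81683 - 4/31) = 1/(2532169/31) = 31/2532169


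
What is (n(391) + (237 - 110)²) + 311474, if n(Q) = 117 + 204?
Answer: 327924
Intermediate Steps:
n(Q) = 321
(n(391) + (237 - 110)²) + 311474 = (321 + (237 - 110)²) + 311474 = (321 + 127²) + 311474 = (321 + 16129) + 311474 = 16450 + 311474 = 327924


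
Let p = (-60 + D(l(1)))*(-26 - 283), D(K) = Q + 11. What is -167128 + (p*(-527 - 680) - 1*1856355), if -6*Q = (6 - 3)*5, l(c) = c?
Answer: -42462155/2 ≈ -2.1231e+7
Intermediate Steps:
Q = -5/2 (Q = -(6 - 3)*5/6 = -5/2 ≈ -2.5000)
D(K) = 17/2 (D(K) = -5/2 + 11 = 17/2)
p = 31827/2 (p = (-60 + 17/2)*(-26 - 283) = -103/2*(-309) = 31827/2 ≈ 15914.)
-167128 + (p*(-527 - 680) - 1*1856355) = -167128 + (31827*(-527 - 680)/2 - 1*1856355) = -167128 + ((31827/2)*(-1207) - 1856355) = -167128 + (-38415189/2 - 1856355) = -167128 - 42127899/2 = -42462155/2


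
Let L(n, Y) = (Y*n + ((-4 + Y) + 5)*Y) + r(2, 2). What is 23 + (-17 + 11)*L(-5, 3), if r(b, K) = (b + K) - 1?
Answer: 23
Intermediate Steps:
r(b, K) = -1 + K + b (r(b, K) = (K + b) - 1 = -1 + K + b)
L(n, Y) = 3 + Y*n + Y*(1 + Y) (L(n, Y) = (Y*n + ((-4 + Y) + 5)*Y) + (-1 + 2 + 2) = (Y*n + (1 + Y)*Y) + 3 = (Y*n + Y*(1 + Y)) + 3 = 3 + Y*n + Y*(1 + Y))
23 + (-17 + 11)*L(-5, 3) = 23 + (-17 + 11)*(3 + 3 + 3² + 3*(-5)) = 23 - 6*(3 + 3 + 9 - 15) = 23 - 6*0 = 23 + 0 = 23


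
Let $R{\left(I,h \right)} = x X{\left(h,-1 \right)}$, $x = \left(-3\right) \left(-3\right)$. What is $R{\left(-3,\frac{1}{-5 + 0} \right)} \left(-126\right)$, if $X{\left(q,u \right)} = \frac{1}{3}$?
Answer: $-378$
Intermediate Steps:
$X{\left(q,u \right)} = \frac{1}{3}$
$x = 9$
$R{\left(I,h \right)} = 3$ ($R{\left(I,h \right)} = 9 \cdot \frac{1}{3} = 3$)
$R{\left(-3,\frac{1}{-5 + 0} \right)} \left(-126\right) = 3 \left(-126\right) = -378$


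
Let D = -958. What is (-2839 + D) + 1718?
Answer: -2079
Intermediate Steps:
(-2839 + D) + 1718 = (-2839 - 958) + 1718 = -3797 + 1718 = -2079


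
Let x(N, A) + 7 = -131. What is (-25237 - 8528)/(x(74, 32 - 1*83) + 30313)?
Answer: -6753/6035 ≈ -1.1190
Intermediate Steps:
x(N, A) = -138 (x(N, A) = -7 - 131 = -138)
(-25237 - 8528)/(x(74, 32 - 1*83) + 30313) = (-25237 - 8528)/(-138 + 30313) = -33765/30175 = -33765*1/30175 = -6753/6035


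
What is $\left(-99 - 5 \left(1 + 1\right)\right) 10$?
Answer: $-1090$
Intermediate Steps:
$\left(-99 - 5 \left(1 + 1\right)\right) 10 = \left(-99 - 10\right) 10 = \left(-109\right) 10 = -1090$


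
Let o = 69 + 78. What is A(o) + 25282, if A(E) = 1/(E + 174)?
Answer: 8115523/321 ≈ 25282.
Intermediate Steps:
o = 147
A(E) = 1/(174 + E)
A(o) + 25282 = 1/(174 + 147) + 25282 = 1/321 + 25282 = 8115523/321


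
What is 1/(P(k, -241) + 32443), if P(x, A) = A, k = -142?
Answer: 1/32202 ≈ 3.1054e-5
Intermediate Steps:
1/(P(k, -241) + 32443) = 1/(-241 + 32443) = 1/32202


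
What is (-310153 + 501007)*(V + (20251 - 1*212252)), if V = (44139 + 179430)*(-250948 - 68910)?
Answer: -13648069777093362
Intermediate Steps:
V = -71510333202 (V = 223569*(-319858) = -71510333202)
(-310153 + 501007)*(V + (20251 - 1*212252)) = (-310153 + 501007)*(-71510333202 + (20251 - 1*212252)) = 190854*(-71510333202 + (20251 - 212252)) = 190854*(-71510333202 - 192001) = 190854*(-71510525203) = -13648069777093362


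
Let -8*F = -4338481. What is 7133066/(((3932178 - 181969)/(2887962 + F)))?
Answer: 97873429862341/15000836 ≈ 6.5245e+6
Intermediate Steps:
F = 4338481/8 (F = -⅛*(-4338481) = 4338481/8 ≈ 5.4231e+5)
7133066/(((3932178 - 181969)/(2887962 + F))) = 7133066/(((3932178 - 181969)/(2887962 + 4338481/8))) = 7133066/((3750209/(27442177/8))) = 7133066/((3750209*(8/27442177))) = 7133066/(30001672/27442177) = 7133066*(27442177/30001672) = 97873429862341/15000836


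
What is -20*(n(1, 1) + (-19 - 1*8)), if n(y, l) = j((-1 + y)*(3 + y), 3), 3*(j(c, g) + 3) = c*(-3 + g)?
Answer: 600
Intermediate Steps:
j(c, g) = -3 + c*(-3 + g)/3 (j(c, g) = -3 + (c*(-3 + g))/3 = -3 + c*(-3 + g)/3)
n(y, l) = -3 (n(y, l) = -3 - (-1 + y)*(3 + y) + (⅓)*((-1 + y)*(3 + y))*3 = -3 - (-1 + y)*(3 + y) + (-1 + y)*(3 + y) = -3)
-20*(n(1, 1) + (-19 - 1*8)) = -20*(-3 + (-19 - 1*8)) = -20*(-3 + (-19 - 8)) = -20*(-3 - 27) = -20*(-30) = 600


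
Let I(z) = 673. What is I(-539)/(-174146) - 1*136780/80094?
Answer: -1705256653/996289266 ≈ -1.7116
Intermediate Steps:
I(-539)/(-174146) - 1*136780/80094 = 673/(-174146) - 1*136780/80094 = 673*(-1/174146) - 136780*1/80094 = -673/174146 - 9770/5721 = -1705256653/996289266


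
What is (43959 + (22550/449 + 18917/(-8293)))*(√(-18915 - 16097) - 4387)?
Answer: -718864153929460/3723557 + 327724711160*I*√8753/3723557 ≈ -1.9306e+8 + 8.2344e+6*I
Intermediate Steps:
(43959 + (22550/449 + 18917/(-8293)))*(√(-18915 - 16097) - 4387) = (43959 + (22550*(1/449) + 18917*(-1/8293)))*(√(-35012) - 4387) = (43959 + (22550/449 - 18917/8293))*(2*I*√8753 - 4387) = (43959 + 178513417/3723557)*(-4387 + 2*I*√8753) = 163862355580*(-4387 + 2*I*√8753)/3723557 = -718864153929460/3723557 + 327724711160*I*√8753/3723557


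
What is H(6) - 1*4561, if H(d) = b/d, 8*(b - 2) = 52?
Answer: -54715/12 ≈ -4559.6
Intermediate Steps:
b = 17/2 (b = 2 + (⅛)*52 = 2 + 13/2 = 17/2 ≈ 8.5000)
H(d) = 17/(2*d)
H(6) - 1*4561 = (17/2)/6 - 1*4561 = (17/2)*(⅙) - 4561 = 17/12 - 4561 = -54715/12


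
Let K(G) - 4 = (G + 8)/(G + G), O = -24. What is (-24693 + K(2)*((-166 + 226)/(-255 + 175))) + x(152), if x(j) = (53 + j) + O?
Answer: -196135/8 ≈ -24517.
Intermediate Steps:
K(G) = 4 + (8 + G)/(2*G) (K(G) = 4 + (G + 8)/(G + G) = 4 + (8 + G)/((2*G)) = 4 + (8 + G)*(1/(2*G)) = 4 + (8 + G)/(2*G))
x(j) = 29 + j (x(j) = (53 + j) - 24 = 29 + j)
(-24693 + K(2)*((-166 + 226)/(-255 + 175))) + x(152) = (-24693 + (9/2 + 4/2)*((-166 + 226)/(-255 + 175))) + (29 + 152) = (-24693 + (9/2 + 4*(½))*(60/(-80))) + 181 = (-24693 + (9/2 + 2)*(60*(-1/80))) + 181 = (-24693 + (13/2)*(-¾)) + 181 = (-24693 - 39/8) + 181 = -197583/8 + 181 = -196135/8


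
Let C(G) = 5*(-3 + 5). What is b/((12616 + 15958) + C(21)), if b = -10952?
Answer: -1369/3573 ≈ -0.38315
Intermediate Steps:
C(G) = 10 (C(G) = 5*2 = 10)
b/((12616 + 15958) + C(21)) = -10952/((12616 + 15958) + 10) = -10952/(28574 + 10) = -10952/28584 = -10952*1/28584 = -1369/3573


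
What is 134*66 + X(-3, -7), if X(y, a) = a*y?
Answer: 8865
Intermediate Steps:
134*66 + X(-3, -7) = 134*66 - 7*(-3) = 8844 + 21 = 8865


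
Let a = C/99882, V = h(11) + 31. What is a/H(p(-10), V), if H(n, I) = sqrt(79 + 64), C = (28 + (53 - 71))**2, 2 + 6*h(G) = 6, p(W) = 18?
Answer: 50*sqrt(143)/7141563 ≈ 8.3723e-5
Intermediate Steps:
h(G) = 2/3 (h(G) = -1/3 + (1/6)*6 = -1/3 + 1 = 2/3)
V = 95/3 (V = 2/3 + 31 = 95/3 ≈ 31.667)
C = 100 (C = (28 - 18)**2 = 10**2 = 100)
H(n, I) = sqrt(143)
a = 50/49941 (a = 100/99882 = 100*(1/99882) = 50/49941 ≈ 0.0010012)
a/H(p(-10), V) = 50/(49941*(sqrt(143))) = 50*(sqrt(143)/143)/49941 = 50*sqrt(143)/7141563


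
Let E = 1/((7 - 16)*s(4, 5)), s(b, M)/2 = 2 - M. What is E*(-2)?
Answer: -1/27 ≈ -0.037037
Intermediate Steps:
s(b, M) = 4 - 2*M (s(b, M) = 2*(2 - M) = 4 - 2*M)
E = 1/54 (E = 1/((7 - 16)*(4 - 2*5)) = 1/(-9*(4 - 10)) = 1/(-9*(-6)) = 1/54 ≈ 0.018519)
E*(-2) = (1/54)*(-2) = -1/27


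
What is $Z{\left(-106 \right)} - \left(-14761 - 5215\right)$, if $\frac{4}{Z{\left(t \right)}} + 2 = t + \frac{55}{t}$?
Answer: $\frac{229783504}{11503} \approx 19976.0$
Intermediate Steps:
$Z{\left(t \right)} = \frac{4}{-2 + t + \frac{55}{t}}$ ($Z{\left(t \right)} = \frac{4}{-2 + \left(t + \frac{55}{t}\right)} = \frac{4}{-2 + t + \frac{55}{t}}$)
$Z{\left(-106 \right)} - \left(-14761 - 5215\right) = 4 \left(-106\right) \frac{1}{55 + \left(-106\right)^{2} - -212} - \left(-14761 - 5215\right) = 4 \left(-106\right) \frac{1}{55 + 11236 + 212} - \left(-14761 - 5215\right) = 4 \left(-106\right) \frac{1}{11503} - -19976 = 4 \left(-106\right) \frac{1}{11503} + 19976 = - \frac{424}{11503} + 19976 = \frac{229783504}{11503}$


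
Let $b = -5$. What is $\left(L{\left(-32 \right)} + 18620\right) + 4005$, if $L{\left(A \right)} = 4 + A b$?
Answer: $22789$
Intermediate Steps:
$L{\left(A \right)} = 4 - 5 A$ ($L{\left(A \right)} = 4 + A \left(-5\right) = 4 - 5 A$)
$\left(L{\left(-32 \right)} + 18620\right) + 4005 = \left(\left(4 - -160\right) + 18620\right) + 4005 = \left(\left(4 + 160\right) + 18620\right) + 4005 = \left(164 + 18620\right) + 4005 = 18784 + 4005 = 22789$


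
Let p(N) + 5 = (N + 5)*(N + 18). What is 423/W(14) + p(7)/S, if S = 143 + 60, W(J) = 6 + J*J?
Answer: 145459/41006 ≈ 3.5473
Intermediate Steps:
W(J) = 6 + J²
p(N) = -5 + (5 + N)*(18 + N) (p(N) = -5 + (N + 5)*(N + 18) = -5 + (5 + N)*(18 + N))
S = 203
423/W(14) + p(7)/S = 423/(6 + 14²) + (85 + 7² + 23*7)/203 = 423/(6 + 196) + (85 + 49 + 161)*(1/203) = 423/202 + 295*(1/203) = 423*(1/202) + 295/203 = 423/202 + 295/203 = 145459/41006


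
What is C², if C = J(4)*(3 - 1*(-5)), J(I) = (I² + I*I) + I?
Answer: 82944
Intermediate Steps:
J(I) = I + 2*I² (J(I) = (I² + I²) + I = 2*I² + I = I + 2*I²)
C = 288 (C = (4*(1 + 2*4))*(3 - 1*(-5)) = (4*(1 + 8))*(3 + 5) = (4*9)*8 = 36*8 = 288)
C² = 288² = 82944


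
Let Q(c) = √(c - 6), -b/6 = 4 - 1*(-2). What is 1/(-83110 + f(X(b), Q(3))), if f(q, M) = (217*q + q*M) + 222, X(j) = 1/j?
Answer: -26857665/2226340028557 + 9*I*√3/2226340028557 ≈ -1.2064e-5 + 7.0018e-12*I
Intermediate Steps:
b = -36 (b = -6*(4 - 1*(-2)) = -6*(4 + 2) = -6*6 = -36)
Q(c) = √(-6 + c)
f(q, M) = 222 + 217*q + M*q (f(q, M) = (217*q + M*q) + 222 = 222 + 217*q + M*q)
1/(-83110 + f(X(b), Q(3))) = 1/(-83110 + (222 + 217/(-36) + √(-6 + 3)/(-36))) = 1/(-83110 + (222 + 217*(-1/36) + √(-3)*(-1/36))) = 1/(-83110 + (222 - 217/36 + (I*√3)*(-1/36))) = 1/(-83110 + (222 - 217/36 - I*√3/36)) = 1/(-83110 + (7775/36 - I*√3/36)) = 1/(-2984185/36 - I*√3/36)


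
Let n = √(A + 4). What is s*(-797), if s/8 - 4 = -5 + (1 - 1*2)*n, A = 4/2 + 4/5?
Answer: 6376 + 6376*√170/5 ≈ 23003.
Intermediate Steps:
A = 14/5 (A = 4*(½) + 4*(⅕) = 2 + ⅘ = 14/5 ≈ 2.8000)
n = √170/5 (n = √(14/5 + 4) = √(34/5) = √170/5 ≈ 2.6077)
s = -8 - 8*√170/5 (s = 32 + 8*(-5 + (1 - 1*2)*(√170/5)) = 32 + 8*(-5 + (1 - 2)*(√170/5)) = 32 + 8*(-5 - √170/5) = 32 + (-40 - 8*√170/5) = -8 - 8*√170/5 ≈ -28.861)
s*(-797) = (-8 - 8*√170/5)*(-797) = 6376 + 6376*√170/5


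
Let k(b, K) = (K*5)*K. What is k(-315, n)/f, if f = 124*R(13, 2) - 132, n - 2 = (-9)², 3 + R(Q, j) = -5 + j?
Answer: -34445/876 ≈ -39.321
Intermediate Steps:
R(Q, j) = -8 + j (R(Q, j) = -3 + (-5 + j) = -8 + j)
n = 83 (n = 2 + (-9)² = 2 + 81 = 83)
k(b, K) = 5*K² (k(b, K) = (5*K)*K = 5*K²)
f = -876 (f = 124*(-8 + 2) - 132 = 124*(-6) - 132 = -744 - 132 = -876)
k(-315, n)/f = (5*83²)/(-876) = (5*6889)*(-1/876) = 34445*(-1/876) = -34445/876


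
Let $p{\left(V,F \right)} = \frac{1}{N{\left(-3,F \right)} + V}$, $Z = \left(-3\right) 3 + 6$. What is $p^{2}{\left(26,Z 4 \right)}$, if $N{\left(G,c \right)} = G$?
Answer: $\frac{1}{529} \approx 0.0018904$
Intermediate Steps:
$Z = -3$ ($Z = -9 + 6 = -3$)
$p{\left(V,F \right)} = \frac{1}{-3 + V}$
$p^{2}{\left(26,Z 4 \right)} = \left(\frac{1}{-3 + 26}\right)^{2} = \left(\frac{1}{23}\right)^{2} = \frac{1}{529}$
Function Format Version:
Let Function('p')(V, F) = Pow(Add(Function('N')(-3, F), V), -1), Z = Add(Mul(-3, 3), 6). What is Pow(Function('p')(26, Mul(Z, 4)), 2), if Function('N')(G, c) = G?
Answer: Rational(1, 529) ≈ 0.0018904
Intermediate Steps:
Z = -3 (Z = Add(-9, 6) = -3)
Function('p')(V, F) = Pow(Add(-3, V), -1)
Pow(Function('p')(26, Mul(Z, 4)), 2) = Pow(Pow(Add(-3, 26), -1), 2) = Pow(Pow(23, -1), 2) = Pow(Rational(1, 23), 2) = Rational(1, 529)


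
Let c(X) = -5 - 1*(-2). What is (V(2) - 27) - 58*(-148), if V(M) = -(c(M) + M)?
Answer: 8558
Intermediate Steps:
c(X) = -3 (c(X) = -5 + 2 = -3)
V(M) = 3 - M (V(M) = -(-3 + M) = 3 - M)
(V(2) - 27) - 58*(-148) = ((3 - 1*2) - 27) - 58*(-148) = ((3 - 2) - 27) + 8584 = (1 - 27) + 8584 = -26 + 8584 = 8558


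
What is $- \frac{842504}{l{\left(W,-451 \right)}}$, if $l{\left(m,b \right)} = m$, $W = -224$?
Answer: $\frac{105313}{28} \approx 3761.2$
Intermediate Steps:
$- \frac{842504}{l{\left(W,-451 \right)}} = - \frac{842504}{-224} = \left(-842504\right) \left(- \frac{1}{224}\right) = \frac{105313}{28}$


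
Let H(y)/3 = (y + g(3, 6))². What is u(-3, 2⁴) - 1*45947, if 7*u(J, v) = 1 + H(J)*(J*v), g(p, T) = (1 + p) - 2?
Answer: -321772/7 ≈ -45967.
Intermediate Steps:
g(p, T) = -1 + p
H(y) = 3*(2 + y)² (H(y) = 3*(y + (-1 + 3))² = 3*(y + 2)² = 3*(2 + y)²)
u(J, v) = ⅐ + 3*J*v*(2 + J)²/7 (u(J, v) = (1 + (3*(2 + J)²)*(J*v))/7 = (1 + 3*J*v*(2 + J)²)/7 = ⅐ + 3*J*v*(2 + J)²/7)
u(-3, 2⁴) - 1*45947 = (⅐ + (3/7)*(-3)*2⁴*(2 - 3)²) - 1*45947 = (⅐ + (3/7)*(-3)*16*(-1)²) - 45947 = (⅐ + (3/7)*(-3)*16*1) - 45947 = (⅐ - 144/7) - 45947 = -143/7 - 45947 = -321772/7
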